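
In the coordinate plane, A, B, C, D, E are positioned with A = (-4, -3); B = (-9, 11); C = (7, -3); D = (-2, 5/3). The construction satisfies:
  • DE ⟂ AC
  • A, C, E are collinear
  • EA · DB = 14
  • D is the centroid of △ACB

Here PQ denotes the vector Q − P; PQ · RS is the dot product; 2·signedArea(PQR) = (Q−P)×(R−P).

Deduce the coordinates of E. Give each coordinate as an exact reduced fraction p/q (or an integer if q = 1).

E = (-2, -3)

1. E_x = -2  [A, C, E are collinear ∩ DE ⟂ AC]
2. E_y = -3  [A, C, E are collinear ∩ DE ⟂ AC]
   → E = (-2, -3)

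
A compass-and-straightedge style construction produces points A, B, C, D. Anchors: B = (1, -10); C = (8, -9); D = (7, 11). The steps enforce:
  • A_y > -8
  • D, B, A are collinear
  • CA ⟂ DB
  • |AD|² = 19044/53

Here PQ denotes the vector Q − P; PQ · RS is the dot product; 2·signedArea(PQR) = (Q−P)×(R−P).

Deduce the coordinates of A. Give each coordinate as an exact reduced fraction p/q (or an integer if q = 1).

A = (95/53, -383/53)

1. A_x = 95/53  [D, B, A are collinear ∩ CA ⟂ DB]
2. A_y = -383/53  [D, B, A are collinear ∩ CA ⟂ DB]
   → A = (95/53, -383/53)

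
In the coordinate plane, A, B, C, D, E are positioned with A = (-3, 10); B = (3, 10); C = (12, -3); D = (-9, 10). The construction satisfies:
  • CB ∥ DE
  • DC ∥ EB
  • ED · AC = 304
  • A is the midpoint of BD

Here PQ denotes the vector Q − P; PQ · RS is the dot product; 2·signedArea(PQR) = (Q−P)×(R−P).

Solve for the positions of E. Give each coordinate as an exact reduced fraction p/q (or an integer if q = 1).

E = (-18, 23)

1. E_x = -18  [DC ∥ EB ∩ CB ∥ DE]
2. E_y = 23  [DC ∥ EB ∩ CB ∥ DE]
   → E = (-18, 23)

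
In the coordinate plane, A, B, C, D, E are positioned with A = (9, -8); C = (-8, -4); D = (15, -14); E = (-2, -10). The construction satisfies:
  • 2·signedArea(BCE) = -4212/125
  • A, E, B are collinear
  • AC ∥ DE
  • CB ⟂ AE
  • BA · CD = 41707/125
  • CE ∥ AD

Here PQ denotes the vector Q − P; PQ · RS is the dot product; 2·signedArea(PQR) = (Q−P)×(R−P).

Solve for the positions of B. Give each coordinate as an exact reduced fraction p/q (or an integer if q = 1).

B = (-844/125, -1358/125)

1. B_x = -844/125  [A, E, B are collinear ∩ CB ⟂ AE]
2. B_y = -1358/125  [A, E, B are collinear ∩ CB ⟂ AE]
   → B = (-844/125, -1358/125)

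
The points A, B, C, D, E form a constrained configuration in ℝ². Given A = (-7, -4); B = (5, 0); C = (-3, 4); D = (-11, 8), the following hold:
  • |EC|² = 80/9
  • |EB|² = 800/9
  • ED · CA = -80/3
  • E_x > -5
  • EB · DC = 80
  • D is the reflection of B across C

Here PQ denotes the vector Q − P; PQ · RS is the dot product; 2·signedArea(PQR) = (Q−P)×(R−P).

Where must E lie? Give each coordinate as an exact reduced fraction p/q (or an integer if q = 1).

E = (-13/3, 4/3)

1. E_x = -13/3  [EB · DC = 80 ∩ ED · CA = -80/3]
2. E_y = 4/3  [EB · DC = 80 ∩ ED · CA = -80/3]
   → E = (-13/3, 4/3)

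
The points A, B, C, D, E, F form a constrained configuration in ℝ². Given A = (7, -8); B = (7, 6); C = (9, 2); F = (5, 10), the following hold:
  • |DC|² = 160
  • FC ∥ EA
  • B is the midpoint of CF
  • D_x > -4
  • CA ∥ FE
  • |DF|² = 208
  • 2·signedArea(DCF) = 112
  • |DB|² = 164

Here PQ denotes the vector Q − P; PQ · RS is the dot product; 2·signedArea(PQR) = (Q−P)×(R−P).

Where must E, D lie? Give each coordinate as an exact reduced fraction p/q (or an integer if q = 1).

1. E_x = 3  [FC ∥ EA ∩ CA ∥ FE]
2. E_y = 0  [FC ∥ EA ∩ CA ∥ FE]
   → E = (3, 0)
3. D_x = -3  [line -8·x + -4·y + -32 = 0 ∩ |DF|² = 208]
4. D_y = -2  [line -8·x + -4·y + -32 = 0 ∩ |DF|² = 208]
   → D = (-3, -2)

D = (-3, -2)
E = (3, 0)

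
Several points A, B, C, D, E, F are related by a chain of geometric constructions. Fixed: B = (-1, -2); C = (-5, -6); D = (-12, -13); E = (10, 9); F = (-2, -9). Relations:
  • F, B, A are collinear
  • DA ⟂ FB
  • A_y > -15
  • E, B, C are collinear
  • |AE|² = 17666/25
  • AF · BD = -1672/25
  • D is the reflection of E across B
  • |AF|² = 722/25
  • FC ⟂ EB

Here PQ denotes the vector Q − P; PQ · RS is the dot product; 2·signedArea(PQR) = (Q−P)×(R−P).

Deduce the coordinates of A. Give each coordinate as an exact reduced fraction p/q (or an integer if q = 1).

1. A_x = -69/25  [F, B, A are collinear ∩ DA ⟂ FB]
2. A_y = -358/25  [F, B, A are collinear ∩ DA ⟂ FB]
   → A = (-69/25, -358/25)

A = (-69/25, -358/25)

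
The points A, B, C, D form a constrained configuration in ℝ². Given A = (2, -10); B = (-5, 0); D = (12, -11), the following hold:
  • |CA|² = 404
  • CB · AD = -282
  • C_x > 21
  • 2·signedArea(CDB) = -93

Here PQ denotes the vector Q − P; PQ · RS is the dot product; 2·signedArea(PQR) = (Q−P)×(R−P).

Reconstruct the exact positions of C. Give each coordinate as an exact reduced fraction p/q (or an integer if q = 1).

1. C_x = 22  [2·signedArea(CDB) = -93 ∩ CB · AD = -282]
2. C_y = -12  [2·signedArea(CDB) = -93 ∩ CB · AD = -282]
   → C = (22, -12)

C = (22, -12)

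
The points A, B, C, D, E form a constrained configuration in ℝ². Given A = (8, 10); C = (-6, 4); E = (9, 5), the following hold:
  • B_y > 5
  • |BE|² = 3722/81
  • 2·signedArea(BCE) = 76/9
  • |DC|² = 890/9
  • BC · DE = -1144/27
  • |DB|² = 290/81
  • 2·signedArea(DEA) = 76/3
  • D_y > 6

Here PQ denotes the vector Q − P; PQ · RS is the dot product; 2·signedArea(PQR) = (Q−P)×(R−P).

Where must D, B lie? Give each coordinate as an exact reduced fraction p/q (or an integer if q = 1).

1. D_x = 11/3  [line -5·x + -1·y + 74/3 = 0 ∩ |DC|² = 890/9]
2. D_y = 19/3  [line -5·x + -1·y + 74/3 = 0 ∩ |DC|² = 890/9]
   → D = (11/3, 19/3)
3. B_x = 20/9  [2·signedArea(BCE) = 76/9 ∩ BC · DE = -1144/27]
4. B_y = 46/9  [2·signedArea(BCE) = 76/9 ∩ BC · DE = -1144/27]
   → B = (20/9, 46/9)

B = (20/9, 46/9)
D = (11/3, 19/3)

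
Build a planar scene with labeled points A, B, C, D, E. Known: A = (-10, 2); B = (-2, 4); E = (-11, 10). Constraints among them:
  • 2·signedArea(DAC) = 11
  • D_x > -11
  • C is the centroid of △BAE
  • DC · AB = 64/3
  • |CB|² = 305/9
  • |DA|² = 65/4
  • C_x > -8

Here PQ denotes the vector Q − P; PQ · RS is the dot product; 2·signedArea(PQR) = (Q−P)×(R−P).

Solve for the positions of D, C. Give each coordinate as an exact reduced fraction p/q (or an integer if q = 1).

1. C_x = -23/3  [C is the centroid of △BAE]
2. C_y = 16/3  [C is the centroid of △BAE]
   → C = (-23/3, 16/3)
3. D_x = -21/2  [2·signedArea(DAC) = 11 ∩ DC · AB = 64/3]
4. D_y = 6  [2·signedArea(DAC) = 11 ∩ DC · AB = 64/3]
   → D = (-21/2, 6)

C = (-23/3, 16/3)
D = (-21/2, 6)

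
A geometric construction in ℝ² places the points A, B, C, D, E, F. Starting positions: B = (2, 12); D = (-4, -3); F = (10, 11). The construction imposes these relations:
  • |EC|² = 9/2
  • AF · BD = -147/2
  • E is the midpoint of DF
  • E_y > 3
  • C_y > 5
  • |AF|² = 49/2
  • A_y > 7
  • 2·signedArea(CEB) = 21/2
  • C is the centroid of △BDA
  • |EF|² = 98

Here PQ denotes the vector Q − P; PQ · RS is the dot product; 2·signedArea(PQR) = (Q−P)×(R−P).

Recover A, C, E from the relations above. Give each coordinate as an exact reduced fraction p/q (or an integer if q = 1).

A = (13/2, 15/2)
C = (3/2, 11/2)
E = (3, 4)

1. A_x = 13/2  [line 6·x + 15·y + -303/2 = 0 ∩ |AF|² = 49/2]
2. A_y = 15/2  [line 6·x + 15·y + -303/2 = 0 ∩ |AF|² = 49/2]
   → A = (13/2, 15/2)
3. C_x = 3/2  [C is the centroid of △BDA]
4. C_y = 11/2  [C is the centroid of △BDA]
   → C = (3/2, 11/2)
5. E_x = 3  [E is the midpoint of DF]
6. E_y = 4  [E is the midpoint of DF]
   → E = (3, 4)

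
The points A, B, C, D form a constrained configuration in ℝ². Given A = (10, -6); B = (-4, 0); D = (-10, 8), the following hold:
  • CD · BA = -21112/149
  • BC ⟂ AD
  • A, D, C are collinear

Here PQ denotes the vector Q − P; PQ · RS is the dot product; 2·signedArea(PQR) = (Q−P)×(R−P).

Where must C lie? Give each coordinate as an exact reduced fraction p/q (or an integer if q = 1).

1. C_x = -330/149  [A, D, C are collinear ∩ BC ⟂ AD]
2. C_y = 380/149  [A, D, C are collinear ∩ BC ⟂ AD]
   → C = (-330/149, 380/149)

C = (-330/149, 380/149)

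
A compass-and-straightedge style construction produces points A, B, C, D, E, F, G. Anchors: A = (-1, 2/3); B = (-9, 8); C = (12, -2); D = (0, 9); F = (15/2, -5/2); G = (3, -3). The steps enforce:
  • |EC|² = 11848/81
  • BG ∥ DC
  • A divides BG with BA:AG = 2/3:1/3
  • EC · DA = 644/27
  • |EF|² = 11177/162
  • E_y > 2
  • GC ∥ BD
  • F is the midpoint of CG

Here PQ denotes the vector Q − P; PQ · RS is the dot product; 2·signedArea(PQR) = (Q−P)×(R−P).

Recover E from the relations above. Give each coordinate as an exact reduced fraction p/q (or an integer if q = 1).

E = (2/3, 20/9)

1. E_x = 2/3  [line 1·x + 25/3·y + -518/27 = 0 ∩ |EC|² = 11848/81]
2. E_y = 20/9  [line 1·x + 25/3·y + -518/27 = 0 ∩ |EC|² = 11848/81]
   → E = (2/3, 20/9)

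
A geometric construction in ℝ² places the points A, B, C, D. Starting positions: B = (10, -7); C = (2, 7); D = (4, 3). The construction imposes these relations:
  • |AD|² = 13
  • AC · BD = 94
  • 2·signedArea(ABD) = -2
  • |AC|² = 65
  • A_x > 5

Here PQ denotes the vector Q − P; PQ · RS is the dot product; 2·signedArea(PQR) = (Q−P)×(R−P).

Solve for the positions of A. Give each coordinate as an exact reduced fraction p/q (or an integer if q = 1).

1. A_x = 6  [2·signedArea(ABD) = -2 ∩ AC · BD = 94]
2. A_y = 0  [2·signedArea(ABD) = -2 ∩ AC · BD = 94]
   → A = (6, 0)

A = (6, 0)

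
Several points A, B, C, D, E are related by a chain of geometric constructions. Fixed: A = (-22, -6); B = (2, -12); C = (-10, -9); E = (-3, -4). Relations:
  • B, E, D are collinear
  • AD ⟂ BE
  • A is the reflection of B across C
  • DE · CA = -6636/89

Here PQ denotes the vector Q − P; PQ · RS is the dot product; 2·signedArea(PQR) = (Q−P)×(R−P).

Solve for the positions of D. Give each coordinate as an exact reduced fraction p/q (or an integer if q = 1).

D = (-662/89, 276/89)

1. D_x = -662/89  [B, E, D are collinear ∩ AD ⟂ BE]
2. D_y = 276/89  [B, E, D are collinear ∩ AD ⟂ BE]
   → D = (-662/89, 276/89)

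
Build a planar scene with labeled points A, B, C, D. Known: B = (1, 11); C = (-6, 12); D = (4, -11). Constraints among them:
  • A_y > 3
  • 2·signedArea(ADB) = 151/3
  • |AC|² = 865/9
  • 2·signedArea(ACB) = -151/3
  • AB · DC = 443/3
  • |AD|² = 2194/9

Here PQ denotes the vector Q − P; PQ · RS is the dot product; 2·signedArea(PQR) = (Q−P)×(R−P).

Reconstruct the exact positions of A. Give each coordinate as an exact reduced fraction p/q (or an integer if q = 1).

1. A_x = -1/3  [2·signedArea(ADB) = 151/3 ∩ AB · DC = 443/3]
2. A_y = 4  [2·signedArea(ADB) = 151/3 ∩ AB · DC = 443/3]
   → A = (-1/3, 4)

A = (-1/3, 4)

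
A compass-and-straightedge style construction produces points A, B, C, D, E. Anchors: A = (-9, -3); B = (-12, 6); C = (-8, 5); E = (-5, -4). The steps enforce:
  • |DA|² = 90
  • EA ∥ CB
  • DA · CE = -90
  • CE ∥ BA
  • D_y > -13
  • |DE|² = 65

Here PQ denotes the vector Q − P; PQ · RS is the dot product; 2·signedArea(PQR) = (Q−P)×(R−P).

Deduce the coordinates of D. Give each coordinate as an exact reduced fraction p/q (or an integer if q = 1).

1. D_x = -6  [line -3·x + 9·y + 90 = 0 ∩ |DA|² = 90]
2. D_y = -12  [line -3·x + 9·y + 90 = 0 ∩ |DA|² = 90]
   → D = (-6, -12)

D = (-6, -12)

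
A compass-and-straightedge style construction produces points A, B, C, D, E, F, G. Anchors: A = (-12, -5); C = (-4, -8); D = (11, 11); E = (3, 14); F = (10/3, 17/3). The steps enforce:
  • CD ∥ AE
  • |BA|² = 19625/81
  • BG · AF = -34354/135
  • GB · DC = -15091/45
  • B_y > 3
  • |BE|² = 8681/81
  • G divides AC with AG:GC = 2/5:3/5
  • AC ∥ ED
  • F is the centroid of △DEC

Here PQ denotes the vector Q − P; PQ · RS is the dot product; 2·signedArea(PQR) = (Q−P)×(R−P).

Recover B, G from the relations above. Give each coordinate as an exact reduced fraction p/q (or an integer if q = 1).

B = (7/9, 35/9)
G = (-44/5, -31/5)

1. G_x = -44/5  [G divides AC with AG:GC = 2/5:3/5]
2. G_y = -31/5  [G divides AC with AG:GC = 2/5:3/5]
   → G = (-44/5, -31/5)
3. B_x = 7/9  [BG · AF = -34354/135 ∩ GB · DC = -15091/45]
4. B_y = 35/9  [BG · AF = -34354/135 ∩ GB · DC = -15091/45]
   → B = (7/9, 35/9)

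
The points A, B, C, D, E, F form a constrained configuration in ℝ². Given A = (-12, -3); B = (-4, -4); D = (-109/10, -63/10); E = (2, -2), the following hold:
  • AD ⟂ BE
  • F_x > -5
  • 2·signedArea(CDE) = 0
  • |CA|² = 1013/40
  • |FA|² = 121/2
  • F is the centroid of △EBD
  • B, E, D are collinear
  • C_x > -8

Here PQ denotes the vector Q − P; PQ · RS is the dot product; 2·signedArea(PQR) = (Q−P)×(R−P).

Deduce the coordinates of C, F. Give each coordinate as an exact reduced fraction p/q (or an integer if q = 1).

C = (-149/20, -103/20)
F = (-43/10, -41/10)

1. C_x = -149/20  [line -43/10·x + 129/10·y + 172/5 = 0 ∩ |CA|² = 1013/40]
2. C_y = -103/20  [line -43/10·x + 129/10·y + 172/5 = 0 ∩ |CA|² = 1013/40]
   → C = (-149/20, -103/20)
3. F_x = -43/10  [F is the centroid of △EBD]
4. F_y = -41/10  [F is the centroid of △EBD]
   → F = (-43/10, -41/10)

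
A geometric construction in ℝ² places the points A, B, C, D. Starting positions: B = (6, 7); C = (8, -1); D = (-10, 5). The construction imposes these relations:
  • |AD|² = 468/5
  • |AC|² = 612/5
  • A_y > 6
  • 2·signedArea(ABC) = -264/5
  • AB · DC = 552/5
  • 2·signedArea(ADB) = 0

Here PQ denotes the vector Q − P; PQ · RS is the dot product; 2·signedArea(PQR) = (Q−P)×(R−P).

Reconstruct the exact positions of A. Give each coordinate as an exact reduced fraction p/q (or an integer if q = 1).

A = (-2/5, 31/5)

1. A_x = -2/5  [2·signedArea(ADB) = 0 ∩ AB · DC = 552/5]
2. A_y = 31/5  [2·signedArea(ADB) = 0 ∩ AB · DC = 552/5]
   → A = (-2/5, 31/5)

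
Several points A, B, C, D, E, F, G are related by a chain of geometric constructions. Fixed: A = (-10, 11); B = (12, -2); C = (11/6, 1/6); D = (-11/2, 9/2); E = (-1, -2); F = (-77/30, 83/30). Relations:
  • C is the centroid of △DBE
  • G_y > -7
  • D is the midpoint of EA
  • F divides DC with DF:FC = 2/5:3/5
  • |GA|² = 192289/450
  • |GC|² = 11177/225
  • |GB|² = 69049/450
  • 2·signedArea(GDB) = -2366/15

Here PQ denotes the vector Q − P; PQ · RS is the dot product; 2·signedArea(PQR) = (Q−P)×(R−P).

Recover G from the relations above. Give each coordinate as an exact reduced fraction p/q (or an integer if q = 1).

G = (17/30, -203/30)

1. G_x = 17/30  [line 13/2·x + 35/2·y + 1721/15 = 0 ∩ |GB|² = 69049/450]
2. G_y = -203/30  [line 13/2·x + 35/2·y + 1721/15 = 0 ∩ |GB|² = 69049/450]
   → G = (17/30, -203/30)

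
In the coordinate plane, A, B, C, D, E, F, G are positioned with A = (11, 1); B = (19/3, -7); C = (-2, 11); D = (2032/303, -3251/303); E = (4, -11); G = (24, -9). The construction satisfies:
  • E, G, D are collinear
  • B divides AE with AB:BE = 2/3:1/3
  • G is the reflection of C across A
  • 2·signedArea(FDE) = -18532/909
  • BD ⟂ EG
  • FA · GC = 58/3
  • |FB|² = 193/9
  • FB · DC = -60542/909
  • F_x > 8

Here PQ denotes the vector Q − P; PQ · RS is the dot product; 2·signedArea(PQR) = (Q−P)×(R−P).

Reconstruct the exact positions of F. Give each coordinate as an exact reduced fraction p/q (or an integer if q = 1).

F = (26/3, -3)

1. F_x = 26/3  [FB · DC = -60542/909 ∩ FA · GC = 58/3]
2. F_y = -3  [FB · DC = -60542/909 ∩ FA · GC = 58/3]
   → F = (26/3, -3)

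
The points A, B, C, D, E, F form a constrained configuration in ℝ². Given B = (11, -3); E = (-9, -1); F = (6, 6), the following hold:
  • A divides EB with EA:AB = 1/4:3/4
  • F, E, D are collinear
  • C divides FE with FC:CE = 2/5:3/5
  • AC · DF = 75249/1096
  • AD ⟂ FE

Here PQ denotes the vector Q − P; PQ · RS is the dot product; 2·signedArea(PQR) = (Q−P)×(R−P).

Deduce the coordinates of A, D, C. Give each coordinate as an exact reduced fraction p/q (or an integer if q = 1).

1. A_x = -4  [A divides EB with EA:AB = 1/4:3/4]
2. A_y = -3/2  [A divides EB with EA:AB = 1/4:3/4]
   → A = (-4, -3/2)
3. D_x = -2787/548  [F, E, D are collinear ∩ AD ⟂ FE]
4. D_y = 453/548  [F, E, D are collinear ∩ AD ⟂ FE]
   → D = (-2787/548, 453/548)
5. C_x = 0  [C divides FE with FC:CE = 2/5:3/5]
6. C_y = 16/5  [C divides FE with FC:CE = 2/5:3/5]
   → C = (0, 16/5)

A = (-4, -3/2)
C = (0, 16/5)
D = (-2787/548, 453/548)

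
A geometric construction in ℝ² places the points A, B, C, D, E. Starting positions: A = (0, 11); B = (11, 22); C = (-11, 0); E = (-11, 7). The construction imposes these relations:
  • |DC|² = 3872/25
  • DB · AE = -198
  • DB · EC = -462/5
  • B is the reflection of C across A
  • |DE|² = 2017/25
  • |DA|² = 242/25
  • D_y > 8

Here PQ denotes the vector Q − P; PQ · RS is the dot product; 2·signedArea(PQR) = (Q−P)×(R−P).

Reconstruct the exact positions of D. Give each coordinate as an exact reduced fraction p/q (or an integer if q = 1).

1. D_x = -11/5  [DB · AE = -198 ∩ DB · EC = -462/5]
2. D_y = 44/5  [DB · AE = -198 ∩ DB · EC = -462/5]
   → D = (-11/5, 44/5)

D = (-11/5, 44/5)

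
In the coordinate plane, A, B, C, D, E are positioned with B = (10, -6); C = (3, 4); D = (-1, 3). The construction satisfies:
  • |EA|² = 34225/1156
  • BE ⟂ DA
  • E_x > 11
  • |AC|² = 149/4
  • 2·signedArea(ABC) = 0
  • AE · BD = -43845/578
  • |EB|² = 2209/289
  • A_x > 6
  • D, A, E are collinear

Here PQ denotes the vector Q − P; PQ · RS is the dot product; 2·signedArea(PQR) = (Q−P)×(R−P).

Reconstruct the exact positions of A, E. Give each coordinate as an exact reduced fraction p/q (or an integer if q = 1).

A = (13/2, -1)
E = (3266/289, -1029/289)

1. A_x = 13/2  [line -10·x + -7·y + 58 = 0 ∩ |AC|² = 149/4]
2. A_y = -1  [line -10·x + -7·y + 58 = 0 ∩ |AC|² = 149/4]
   → A = (13/2, -1)
3. E_x = 3266/289  [D, A, E are collinear ∩ BE ⟂ DA]
4. E_y = -1029/289  [D, A, E are collinear ∩ BE ⟂ DA]
   → E = (3266/289, -1029/289)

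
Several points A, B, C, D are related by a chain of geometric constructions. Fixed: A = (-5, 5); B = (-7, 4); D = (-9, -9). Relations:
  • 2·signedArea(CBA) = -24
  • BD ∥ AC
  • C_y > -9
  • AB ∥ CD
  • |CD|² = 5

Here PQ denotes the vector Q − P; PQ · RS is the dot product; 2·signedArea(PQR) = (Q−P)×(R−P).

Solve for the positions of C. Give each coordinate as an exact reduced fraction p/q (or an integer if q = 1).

C = (-7, -8)

1. C_x = -7  [AB ∥ CD ∩ BD ∥ AC]
2. C_y = -8  [AB ∥ CD ∩ BD ∥ AC]
   → C = (-7, -8)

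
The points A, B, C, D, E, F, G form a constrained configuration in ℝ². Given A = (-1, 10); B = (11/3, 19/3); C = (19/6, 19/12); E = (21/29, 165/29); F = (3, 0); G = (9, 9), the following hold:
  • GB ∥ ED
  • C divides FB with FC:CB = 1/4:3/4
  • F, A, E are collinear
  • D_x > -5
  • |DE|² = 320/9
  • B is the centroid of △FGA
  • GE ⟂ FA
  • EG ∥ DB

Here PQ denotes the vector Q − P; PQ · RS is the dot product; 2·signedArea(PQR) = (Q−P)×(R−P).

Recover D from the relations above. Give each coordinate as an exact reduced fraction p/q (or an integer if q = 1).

1. D_x = -401/87  [EG ∥ DB ∩ GB ∥ ED]
2. D_y = 263/87  [EG ∥ DB ∩ GB ∥ ED]
   → D = (-401/87, 263/87)

D = (-401/87, 263/87)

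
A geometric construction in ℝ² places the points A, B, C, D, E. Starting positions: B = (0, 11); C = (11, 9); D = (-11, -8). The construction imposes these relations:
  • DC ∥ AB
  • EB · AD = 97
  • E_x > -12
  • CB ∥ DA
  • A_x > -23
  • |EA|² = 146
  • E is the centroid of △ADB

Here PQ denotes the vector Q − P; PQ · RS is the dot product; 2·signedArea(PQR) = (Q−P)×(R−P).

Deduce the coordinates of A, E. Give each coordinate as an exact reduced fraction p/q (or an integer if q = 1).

A = (-22, -6)
E = (-11, -1)

1. A_x = -22  [DC ∥ AB ∩ CB ∥ DA]
2. A_y = -6  [DC ∥ AB ∩ CB ∥ DA]
   → A = (-22, -6)
3. E_x = -11  [E is the centroid of △ADB]
4. E_y = -1  [E is the centroid of △ADB]
   → E = (-11, -1)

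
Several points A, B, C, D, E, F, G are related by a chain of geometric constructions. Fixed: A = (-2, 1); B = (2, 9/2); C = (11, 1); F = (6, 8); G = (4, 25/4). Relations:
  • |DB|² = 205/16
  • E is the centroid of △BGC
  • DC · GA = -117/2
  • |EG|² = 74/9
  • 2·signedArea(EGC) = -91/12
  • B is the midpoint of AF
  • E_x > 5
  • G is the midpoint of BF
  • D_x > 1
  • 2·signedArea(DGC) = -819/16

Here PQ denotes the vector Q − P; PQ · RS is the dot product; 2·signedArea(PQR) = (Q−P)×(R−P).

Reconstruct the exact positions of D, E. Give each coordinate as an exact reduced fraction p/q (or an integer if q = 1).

1. D_x = 5/4  [DC · GA = -117/2 ∩ 2·signedArea(DGC) = -819/16]
2. D_y = 1  [DC · GA = -117/2 ∩ 2·signedArea(DGC) = -819/16]
   → D = (5/4, 1)
3. E_x = 17/3  [E is the centroid of △BGC]
4. E_y = 47/12  [E is the centroid of △BGC]
   → E = (17/3, 47/12)

D = (5/4, 1)
E = (17/3, 47/12)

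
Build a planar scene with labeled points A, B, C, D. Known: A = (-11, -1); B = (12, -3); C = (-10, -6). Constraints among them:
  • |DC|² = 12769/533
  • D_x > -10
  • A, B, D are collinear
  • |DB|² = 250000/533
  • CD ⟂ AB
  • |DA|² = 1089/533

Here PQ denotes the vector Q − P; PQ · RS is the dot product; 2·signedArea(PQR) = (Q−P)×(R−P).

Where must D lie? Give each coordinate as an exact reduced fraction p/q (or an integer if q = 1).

D = (-5104/533, -599/533)

1. D_x = -5104/533  [A, B, D are collinear ∩ CD ⟂ AB]
2. D_y = -599/533  [A, B, D are collinear ∩ CD ⟂ AB]
   → D = (-5104/533, -599/533)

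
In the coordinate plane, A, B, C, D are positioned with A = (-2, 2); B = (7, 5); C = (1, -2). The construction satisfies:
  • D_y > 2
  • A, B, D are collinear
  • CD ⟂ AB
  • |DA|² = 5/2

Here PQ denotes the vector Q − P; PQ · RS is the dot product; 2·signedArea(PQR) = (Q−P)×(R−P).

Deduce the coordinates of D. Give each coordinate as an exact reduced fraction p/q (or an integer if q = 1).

1. D_x = -1/2  [A, B, D are collinear ∩ CD ⟂ AB]
2. D_y = 5/2  [A, B, D are collinear ∩ CD ⟂ AB]
   → D = (-1/2, 5/2)

D = (-1/2, 5/2)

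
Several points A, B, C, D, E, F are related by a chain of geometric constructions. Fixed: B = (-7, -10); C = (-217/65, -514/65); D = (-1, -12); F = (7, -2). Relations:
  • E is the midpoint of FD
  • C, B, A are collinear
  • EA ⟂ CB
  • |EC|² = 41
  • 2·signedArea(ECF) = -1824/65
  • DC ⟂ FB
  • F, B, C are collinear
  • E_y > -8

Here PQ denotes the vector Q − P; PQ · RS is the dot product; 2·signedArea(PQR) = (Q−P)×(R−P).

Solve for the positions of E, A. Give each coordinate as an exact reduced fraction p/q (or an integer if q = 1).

A = (119/65, -322/65)
E = (3, -7)

1. E_x = 3  [E is the midpoint of FD]
2. E_y = -7  [E is the midpoint of FD]
   → E = (3, -7)
3. A_x = 119/65  [C, B, A are collinear ∩ EA ⟂ CB]
4. A_y = -322/65  [C, B, A are collinear ∩ EA ⟂ CB]
   → A = (119/65, -322/65)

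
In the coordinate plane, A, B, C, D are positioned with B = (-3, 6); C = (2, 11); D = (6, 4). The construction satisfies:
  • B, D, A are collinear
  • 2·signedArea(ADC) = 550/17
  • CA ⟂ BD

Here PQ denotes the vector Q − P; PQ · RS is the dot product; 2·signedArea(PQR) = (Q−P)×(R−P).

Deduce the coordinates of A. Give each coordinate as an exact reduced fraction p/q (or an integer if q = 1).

1. A_x = 12/17  [B, D, A are collinear ∩ CA ⟂ BD]
2. A_y = 88/17  [B, D, A are collinear ∩ CA ⟂ BD]
   → A = (12/17, 88/17)

A = (12/17, 88/17)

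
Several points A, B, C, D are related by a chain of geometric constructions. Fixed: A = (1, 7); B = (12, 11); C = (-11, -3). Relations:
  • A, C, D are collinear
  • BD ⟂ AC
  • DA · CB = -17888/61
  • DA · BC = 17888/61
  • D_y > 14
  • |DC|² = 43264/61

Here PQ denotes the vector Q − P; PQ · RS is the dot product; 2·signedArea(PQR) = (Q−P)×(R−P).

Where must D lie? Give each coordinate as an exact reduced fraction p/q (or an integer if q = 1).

1. D_x = 577/61  [A, C, D are collinear ∩ BD ⟂ AC]
2. D_y = 857/61  [A, C, D are collinear ∩ BD ⟂ AC]
   → D = (577/61, 857/61)

D = (577/61, 857/61)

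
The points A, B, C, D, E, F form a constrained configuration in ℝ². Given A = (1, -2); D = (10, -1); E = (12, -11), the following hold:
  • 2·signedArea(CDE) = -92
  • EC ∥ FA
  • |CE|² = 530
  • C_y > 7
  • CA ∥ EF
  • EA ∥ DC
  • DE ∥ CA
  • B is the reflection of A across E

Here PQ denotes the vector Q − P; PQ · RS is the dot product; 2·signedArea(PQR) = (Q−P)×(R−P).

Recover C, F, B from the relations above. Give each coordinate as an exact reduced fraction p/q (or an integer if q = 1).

1. C_x = -1  [DE ∥ CA ∩ EA ∥ DC]
2. C_y = 8  [DE ∥ CA ∩ EA ∥ DC]
   → C = (-1, 8)
3. F_x = 14  [EC ∥ FA ∩ CA ∥ EF]
4. F_y = -21  [EC ∥ FA ∩ CA ∥ EF]
   → F = (14, -21)
5. B_x = 23  [B is the reflection of A across E]
6. B_y = -20  [B is the reflection of A across E]
   → B = (23, -20)

B = (23, -20)
C = (-1, 8)
F = (14, -21)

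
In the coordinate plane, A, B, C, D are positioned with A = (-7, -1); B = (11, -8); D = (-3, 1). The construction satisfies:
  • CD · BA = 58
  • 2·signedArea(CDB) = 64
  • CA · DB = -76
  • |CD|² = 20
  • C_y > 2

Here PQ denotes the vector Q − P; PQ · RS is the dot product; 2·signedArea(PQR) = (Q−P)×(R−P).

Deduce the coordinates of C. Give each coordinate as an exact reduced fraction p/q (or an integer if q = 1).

C = (1, 3)

1. C_x = 1  [2·signedArea(CDB) = 64 ∩ CA · DB = -76]
2. C_y = 3  [2·signedArea(CDB) = 64 ∩ CA · DB = -76]
   → C = (1, 3)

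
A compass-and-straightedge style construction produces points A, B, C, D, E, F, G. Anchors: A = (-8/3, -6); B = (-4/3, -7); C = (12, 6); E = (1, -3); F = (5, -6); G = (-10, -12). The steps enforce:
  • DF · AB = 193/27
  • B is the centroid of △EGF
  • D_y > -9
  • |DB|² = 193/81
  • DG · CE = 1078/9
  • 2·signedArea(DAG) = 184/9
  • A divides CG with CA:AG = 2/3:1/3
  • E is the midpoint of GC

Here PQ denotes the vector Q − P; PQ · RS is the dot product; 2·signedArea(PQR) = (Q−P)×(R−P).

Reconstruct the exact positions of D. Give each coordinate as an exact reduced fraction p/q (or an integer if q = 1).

D = (-19/9, -25/3)

1. D_x = -19/9  [DG · CE = 1078/9 ∩ 2·signedArea(DAG) = 184/9]
2. D_y = -25/3  [DG · CE = 1078/9 ∩ 2·signedArea(DAG) = 184/9]
   → D = (-19/9, -25/3)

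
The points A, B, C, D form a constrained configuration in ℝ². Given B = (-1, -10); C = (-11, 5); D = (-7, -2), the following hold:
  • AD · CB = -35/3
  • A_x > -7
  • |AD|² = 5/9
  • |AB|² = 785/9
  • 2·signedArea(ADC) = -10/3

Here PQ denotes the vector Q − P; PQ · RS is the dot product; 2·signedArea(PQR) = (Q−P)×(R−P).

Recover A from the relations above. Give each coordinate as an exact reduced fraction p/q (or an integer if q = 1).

A = (-19/3, -7/3)

1. A_x = -19/3  [AD · CB = -35/3 ∩ 2·signedArea(ADC) = -10/3]
2. A_y = -7/3  [AD · CB = -35/3 ∩ 2·signedArea(ADC) = -10/3]
   → A = (-19/3, -7/3)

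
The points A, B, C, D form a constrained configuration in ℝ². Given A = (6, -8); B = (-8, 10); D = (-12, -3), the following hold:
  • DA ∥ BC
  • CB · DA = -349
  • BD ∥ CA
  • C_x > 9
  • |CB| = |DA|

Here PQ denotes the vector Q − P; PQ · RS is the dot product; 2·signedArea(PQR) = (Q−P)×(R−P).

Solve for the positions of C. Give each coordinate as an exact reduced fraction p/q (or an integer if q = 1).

1. C_x = 10  [BD ∥ CA ∩ DA ∥ BC]
2. C_y = 5  [BD ∥ CA ∩ DA ∥ BC]
   → C = (10, 5)

C = (10, 5)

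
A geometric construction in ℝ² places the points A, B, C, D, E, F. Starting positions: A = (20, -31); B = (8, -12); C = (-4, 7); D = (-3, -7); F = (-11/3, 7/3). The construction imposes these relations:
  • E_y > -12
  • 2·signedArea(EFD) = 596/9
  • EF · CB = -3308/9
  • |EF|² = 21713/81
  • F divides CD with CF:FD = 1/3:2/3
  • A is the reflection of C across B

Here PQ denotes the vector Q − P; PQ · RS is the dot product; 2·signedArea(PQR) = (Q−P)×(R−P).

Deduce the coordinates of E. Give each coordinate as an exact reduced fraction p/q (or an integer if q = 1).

1. E_x = 40/9  [2·signedArea(EFD) = 596/9 ∩ EF · CB = -3308/9]
2. E_y = -107/9  [2·signedArea(EFD) = 596/9 ∩ EF · CB = -3308/9]
   → E = (40/9, -107/9)

E = (40/9, -107/9)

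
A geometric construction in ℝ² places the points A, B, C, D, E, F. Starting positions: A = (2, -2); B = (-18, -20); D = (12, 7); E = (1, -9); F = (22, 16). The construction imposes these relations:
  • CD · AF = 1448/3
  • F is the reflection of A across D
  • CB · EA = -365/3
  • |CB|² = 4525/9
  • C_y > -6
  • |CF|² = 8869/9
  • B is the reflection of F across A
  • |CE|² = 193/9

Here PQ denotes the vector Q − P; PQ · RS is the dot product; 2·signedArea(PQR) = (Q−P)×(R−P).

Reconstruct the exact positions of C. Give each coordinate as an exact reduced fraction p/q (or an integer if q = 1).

C = (-4/3, -5)

1. C_x = -4/3  [CD · AF = 1448/3 ∩ CB · EA = -365/3]
2. C_y = -5  [CD · AF = 1448/3 ∩ CB · EA = -365/3]
   → C = (-4/3, -5)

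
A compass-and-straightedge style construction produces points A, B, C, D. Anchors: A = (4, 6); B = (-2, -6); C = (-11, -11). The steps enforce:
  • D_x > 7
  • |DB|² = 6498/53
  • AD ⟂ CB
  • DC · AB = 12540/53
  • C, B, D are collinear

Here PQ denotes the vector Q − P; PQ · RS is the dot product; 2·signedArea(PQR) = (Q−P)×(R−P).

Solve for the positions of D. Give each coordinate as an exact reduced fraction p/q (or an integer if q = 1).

D = (407/53, -33/53)

1. D_x = 407/53  [C, B, D are collinear ∩ AD ⟂ CB]
2. D_y = -33/53  [C, B, D are collinear ∩ AD ⟂ CB]
   → D = (407/53, -33/53)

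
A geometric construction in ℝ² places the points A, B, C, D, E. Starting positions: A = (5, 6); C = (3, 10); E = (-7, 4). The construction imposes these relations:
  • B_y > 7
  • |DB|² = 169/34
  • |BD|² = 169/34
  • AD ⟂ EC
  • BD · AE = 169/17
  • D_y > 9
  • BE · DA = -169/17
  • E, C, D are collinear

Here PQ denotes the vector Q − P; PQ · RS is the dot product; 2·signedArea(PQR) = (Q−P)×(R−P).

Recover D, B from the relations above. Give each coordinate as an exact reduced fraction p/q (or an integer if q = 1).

1. D_x = 46/17  [E, C, D are collinear ∩ AD ⟂ EC]
2. D_y = 167/17  [E, C, D are collinear ∩ AD ⟂ EC]
   → D = (46/17, 167/17)
3. B_x = 131/34  [BE · DA = -169/17 ∩ BD · AE = 169/17]
4. B_y = 269/34  [BE · DA = -169/17 ∩ BD · AE = 169/17]
   → B = (131/34, 269/34)

B = (131/34, 269/34)
D = (46/17, 167/17)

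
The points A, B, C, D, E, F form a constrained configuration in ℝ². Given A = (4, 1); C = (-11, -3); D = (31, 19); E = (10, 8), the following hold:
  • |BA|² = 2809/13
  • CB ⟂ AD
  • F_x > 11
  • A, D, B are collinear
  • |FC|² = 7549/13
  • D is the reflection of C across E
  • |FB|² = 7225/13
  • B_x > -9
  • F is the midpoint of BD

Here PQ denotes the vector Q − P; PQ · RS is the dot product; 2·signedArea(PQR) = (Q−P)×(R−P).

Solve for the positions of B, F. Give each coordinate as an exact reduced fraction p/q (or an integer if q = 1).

1. B_x = -107/13  [A, D, B are collinear ∩ CB ⟂ AD]
2. B_y = -93/13  [A, D, B are collinear ∩ CB ⟂ AD]
   → B = (-107/13, -93/13)
3. F_x = 148/13  [F is the midpoint of BD]
4. F_y = 77/13  [F is the midpoint of BD]
   → F = (148/13, 77/13)

B = (-107/13, -93/13)
F = (148/13, 77/13)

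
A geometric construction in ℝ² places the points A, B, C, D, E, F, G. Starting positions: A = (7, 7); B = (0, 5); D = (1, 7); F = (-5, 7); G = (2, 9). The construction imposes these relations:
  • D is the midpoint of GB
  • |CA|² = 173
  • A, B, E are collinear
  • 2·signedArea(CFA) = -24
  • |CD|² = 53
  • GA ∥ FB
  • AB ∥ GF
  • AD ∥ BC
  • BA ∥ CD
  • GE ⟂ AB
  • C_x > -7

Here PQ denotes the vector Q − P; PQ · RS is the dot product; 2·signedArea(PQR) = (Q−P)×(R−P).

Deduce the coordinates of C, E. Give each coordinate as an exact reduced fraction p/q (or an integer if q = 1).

C = (-6, 5)
E = (154/53, 309/53)

1. C_x = -6  [BA ∥ CD ∩ AD ∥ BC]
2. C_y = 5  [BA ∥ CD ∩ AD ∥ BC]
   → C = (-6, 5)
3. E_x = 154/53  [A, B, E are collinear ∩ GE ⟂ AB]
4. E_y = 309/53  [A, B, E are collinear ∩ GE ⟂ AB]
   → E = (154/53, 309/53)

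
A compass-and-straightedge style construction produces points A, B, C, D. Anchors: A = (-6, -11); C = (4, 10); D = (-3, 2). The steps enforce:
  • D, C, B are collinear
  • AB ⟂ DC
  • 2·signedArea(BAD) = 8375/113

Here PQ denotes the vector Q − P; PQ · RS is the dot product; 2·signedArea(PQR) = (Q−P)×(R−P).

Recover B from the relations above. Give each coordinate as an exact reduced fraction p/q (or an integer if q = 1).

1. B_x = -1214/113  [D, C, B are collinear ∩ AB ⟂ DC]
2. B_y = -774/113  [D, C, B are collinear ∩ AB ⟂ DC]
   → B = (-1214/113, -774/113)

B = (-1214/113, -774/113)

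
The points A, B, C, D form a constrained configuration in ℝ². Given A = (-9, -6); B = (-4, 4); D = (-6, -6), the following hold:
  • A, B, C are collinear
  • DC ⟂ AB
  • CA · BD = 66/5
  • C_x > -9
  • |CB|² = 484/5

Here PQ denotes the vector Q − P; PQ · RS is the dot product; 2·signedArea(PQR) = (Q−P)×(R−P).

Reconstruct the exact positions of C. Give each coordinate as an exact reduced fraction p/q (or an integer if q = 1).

1. C_x = -42/5  [A, B, C are collinear ∩ DC ⟂ AB]
2. C_y = -24/5  [A, B, C are collinear ∩ DC ⟂ AB]
   → C = (-42/5, -24/5)

C = (-42/5, -24/5)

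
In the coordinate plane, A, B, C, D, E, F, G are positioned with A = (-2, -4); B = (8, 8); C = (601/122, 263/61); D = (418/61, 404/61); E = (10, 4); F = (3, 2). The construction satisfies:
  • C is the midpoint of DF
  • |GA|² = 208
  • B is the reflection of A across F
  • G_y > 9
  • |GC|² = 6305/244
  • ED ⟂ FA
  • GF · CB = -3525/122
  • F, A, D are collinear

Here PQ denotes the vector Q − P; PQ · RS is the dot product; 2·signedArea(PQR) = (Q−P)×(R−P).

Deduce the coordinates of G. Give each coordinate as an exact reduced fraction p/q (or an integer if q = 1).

1. G_x = 226/61  [line -375/122·x + -225/61·y + 2775/61 = 0 ∩ |GC|² = 6305/244]
2. G_y = 564/61  [line -375/122·x + -225/61·y + 2775/61 = 0 ∩ |GC|² = 6305/244]
   → G = (226/61, 564/61)

G = (226/61, 564/61)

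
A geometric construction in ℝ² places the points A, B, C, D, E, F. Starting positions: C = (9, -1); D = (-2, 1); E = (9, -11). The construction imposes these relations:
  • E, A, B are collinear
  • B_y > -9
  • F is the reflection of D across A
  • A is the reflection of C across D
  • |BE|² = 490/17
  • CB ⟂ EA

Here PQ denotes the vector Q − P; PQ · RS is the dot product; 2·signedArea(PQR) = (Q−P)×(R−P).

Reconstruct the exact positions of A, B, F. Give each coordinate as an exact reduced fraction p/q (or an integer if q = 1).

1. A_x = -13  [A is the reflection of C across D]
2. A_y = 3  [A is the reflection of C across D]
   → A = (-13, 3)
3. B_x = 76/17  [E, A, B are collinear ∩ CB ⟂ EA]
4. B_y = -138/17  [E, A, B are collinear ∩ CB ⟂ EA]
   → B = (76/17, -138/17)
5. F_x = -24  [F is the reflection of D across A]
6. F_y = 5  [F is the reflection of D across A]
   → F = (-24, 5)

A = (-13, 3)
B = (76/17, -138/17)
F = (-24, 5)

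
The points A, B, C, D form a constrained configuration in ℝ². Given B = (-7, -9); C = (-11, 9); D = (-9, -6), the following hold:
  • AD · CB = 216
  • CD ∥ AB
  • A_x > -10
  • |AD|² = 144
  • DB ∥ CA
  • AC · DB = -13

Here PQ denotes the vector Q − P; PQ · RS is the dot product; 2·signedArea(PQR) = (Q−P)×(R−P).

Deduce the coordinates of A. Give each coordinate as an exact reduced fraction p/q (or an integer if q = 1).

A = (-9, 6)

1. A_x = -9  [CD ∥ AB ∩ DB ∥ CA]
2. A_y = 6  [CD ∥ AB ∩ DB ∥ CA]
   → A = (-9, 6)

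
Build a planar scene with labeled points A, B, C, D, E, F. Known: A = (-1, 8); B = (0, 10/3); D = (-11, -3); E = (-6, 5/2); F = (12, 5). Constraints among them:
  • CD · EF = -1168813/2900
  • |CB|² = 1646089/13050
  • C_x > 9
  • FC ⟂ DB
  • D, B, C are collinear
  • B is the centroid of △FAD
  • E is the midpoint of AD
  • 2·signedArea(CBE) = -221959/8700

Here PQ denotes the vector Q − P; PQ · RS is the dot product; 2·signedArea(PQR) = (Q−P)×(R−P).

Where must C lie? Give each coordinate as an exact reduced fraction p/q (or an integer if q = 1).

C = (14113/1450, 12959/1450)

1. C_x = 14113/1450  [D, B, C are collinear ∩ FC ⟂ DB]
2. C_y = 12959/1450  [D, B, C are collinear ∩ FC ⟂ DB]
   → C = (14113/1450, 12959/1450)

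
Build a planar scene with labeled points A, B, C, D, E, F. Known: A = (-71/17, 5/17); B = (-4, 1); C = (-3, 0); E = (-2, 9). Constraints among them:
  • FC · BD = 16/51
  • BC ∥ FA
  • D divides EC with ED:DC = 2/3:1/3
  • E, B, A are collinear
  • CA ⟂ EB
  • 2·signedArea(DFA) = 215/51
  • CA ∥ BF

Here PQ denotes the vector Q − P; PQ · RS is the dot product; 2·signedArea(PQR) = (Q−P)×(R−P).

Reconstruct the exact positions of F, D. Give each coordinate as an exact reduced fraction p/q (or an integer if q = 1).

1. F_x = -88/17  [BC ∥ FA ∩ CA ∥ BF]
2. F_y = 22/17  [BC ∥ FA ∩ CA ∥ BF]
   → F = (-88/17, 22/17)
3. D_x = -8/3  [D divides EC with ED:DC = 2/3:1/3]
4. D_y = 3  [D divides EC with ED:DC = 2/3:1/3]
   → D = (-8/3, 3)

D = (-8/3, 3)
F = (-88/17, 22/17)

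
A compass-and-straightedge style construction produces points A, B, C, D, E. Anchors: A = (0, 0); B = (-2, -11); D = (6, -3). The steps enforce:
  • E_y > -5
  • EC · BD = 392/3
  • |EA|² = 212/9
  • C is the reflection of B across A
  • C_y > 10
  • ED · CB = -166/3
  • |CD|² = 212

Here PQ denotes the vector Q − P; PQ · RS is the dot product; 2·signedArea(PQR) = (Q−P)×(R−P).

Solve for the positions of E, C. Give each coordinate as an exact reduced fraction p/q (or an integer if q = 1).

1. C_x = 2  [C is the reflection of B across A]
2. C_y = 11  [C is the reflection of B across A]
   → C = (2, 11)
3. E_x = 4/3  [EC · BD = 392/3 ∩ ED · CB = -166/3]
4. E_y = -14/3  [EC · BD = 392/3 ∩ ED · CB = -166/3]
   → E = (4/3, -14/3)

C = (2, 11)
E = (4/3, -14/3)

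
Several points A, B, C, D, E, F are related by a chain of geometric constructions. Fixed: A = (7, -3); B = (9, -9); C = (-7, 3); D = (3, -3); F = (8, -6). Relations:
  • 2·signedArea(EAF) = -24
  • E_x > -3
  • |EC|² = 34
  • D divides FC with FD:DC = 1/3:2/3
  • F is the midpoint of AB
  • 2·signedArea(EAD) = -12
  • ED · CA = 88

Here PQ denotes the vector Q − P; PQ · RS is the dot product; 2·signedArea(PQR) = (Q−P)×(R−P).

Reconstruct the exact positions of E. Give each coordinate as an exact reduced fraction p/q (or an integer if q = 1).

1. E_x = -2  [2·signedArea(EAF) = -24 ∩ 2·signedArea(EAD) = -12]
2. E_y = 0  [2·signedArea(EAF) = -24 ∩ 2·signedArea(EAD) = -12]
   → E = (-2, 0)

E = (-2, 0)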